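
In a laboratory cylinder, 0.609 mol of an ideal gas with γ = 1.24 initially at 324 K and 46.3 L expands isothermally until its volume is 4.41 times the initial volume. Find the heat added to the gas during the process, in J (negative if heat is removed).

2430 J

P₁ = nRT₁/V₁ = 0.609×8.314×324/46.3 = 35.4 kPa.
Isothermal: T stays 324 K; PV = const ⇒ V₂ = 204 L, P₂ = 8.03 kPa.
ΔU = 0 (ideal gas, T constant).
W = nRT ln(V₂/V₁) = 0.609×8.314×324×ln(4.41) = 2430 J.
Q = ΔU + W = 2430 J.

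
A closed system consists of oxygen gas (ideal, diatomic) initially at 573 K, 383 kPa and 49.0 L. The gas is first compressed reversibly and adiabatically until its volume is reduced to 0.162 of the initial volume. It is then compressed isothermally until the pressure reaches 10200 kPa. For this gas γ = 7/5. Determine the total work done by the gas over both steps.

n = P₁V₁/(RT₁) = 383×49.0/(8.314×573) = 3.94 mol.
Step 1 — Adiabatic: TV^(γ−1) = const ⇒ T₂ = 573×(6.17)^0.400 = 1190 K; PV^γ = const ⇒ P₂ = 4900 kPa.
ΔU = nCvΔT = 3.94×20.8×(1190−573) = 50300 J.
Q = 0 for an adiabatic process, so W = −ΔU = -50300 J.
State after step 1: P = 4900 kPa, V = 7.94 L, T = 1190 K.
Step 2 — Isothermal: T stays 1190 K; PV = const ⇒ V₂ = 3.81 L, P₂ = 10200 kPa.
ΔU = 0 (ideal gas, T constant).
W = nRT ln(V₂/V₁) = 3.94×8.314×1190×ln(0.480) = -28500 J.
Q = ΔU + W = -28500 J.
Net over both steps: W = -78800 J, Q = -28500 J, ΔU = 50300 J.

-78800 J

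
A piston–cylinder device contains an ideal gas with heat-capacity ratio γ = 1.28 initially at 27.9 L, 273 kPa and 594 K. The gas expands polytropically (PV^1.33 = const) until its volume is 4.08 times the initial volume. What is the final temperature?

Polytropic n=1.33: T₂ = T₁(V₁/V₂)^(n−1) = 594×(0.245)^0.33 = 373 K; P₂ = P₁(V₁/V₂)^n = 42.1 kPa.

373 K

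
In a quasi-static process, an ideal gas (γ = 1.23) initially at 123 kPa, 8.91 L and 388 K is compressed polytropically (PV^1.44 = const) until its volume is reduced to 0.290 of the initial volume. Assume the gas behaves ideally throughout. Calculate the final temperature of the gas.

Polytropic n=1.44: T₂ = T₁(V₁/V₂)^(n−1) = 388×(3.45)^0.44 = 669 K; P₂ = P₁(V₁/V₂)^n = 731 kPa.

669 K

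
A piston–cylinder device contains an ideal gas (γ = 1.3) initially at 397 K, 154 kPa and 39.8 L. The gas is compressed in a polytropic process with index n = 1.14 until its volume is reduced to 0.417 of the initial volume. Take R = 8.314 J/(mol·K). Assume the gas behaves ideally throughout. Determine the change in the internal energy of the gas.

2660 J

n = P₁V₁/(RT₁) = 154×39.8/(8.314×397) = 1.86 mol.
Polytropic n=1.14: T₂ = T₁(V₁/V₂)^(n−1) = 397×(2.40)^0.14 = 449 K; P₂ = P₁(V₁/V₂)^n = 417 kPa.
For an ideal gas ΔU = nCvΔT with Cv = R/(γ−1) = 27.7 J/(mol·K).
ΔU = 1.86×27.7×(449−397) = 2660 J.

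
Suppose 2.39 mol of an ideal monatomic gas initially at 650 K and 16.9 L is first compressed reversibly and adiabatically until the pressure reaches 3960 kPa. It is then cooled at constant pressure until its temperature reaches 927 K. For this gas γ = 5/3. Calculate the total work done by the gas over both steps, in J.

-24600 J

P₁ = nRT₁/V₁ = 2.39×8.314×650/16.9 = 764 kPa.
Step 1 — Adiabatic: T₂/T₁ = (P₂/P₁)^((γ−1)/γ) ⇒ T₂ = 650×(5.18)^0.400 = 1260 K; V₂ = 6.30 L.
ΔU = nCvΔT = 2.39×12.5×(1260−650) = 18000 J.
Q = 0 for an adiabatic process, so W = −ΔU = -18000 J.
State after step 1: P = 3960 kPa, V = 6.30 L, T = 1260 K.
Step 2 — Isobaric: P stays 3960 kPa; V/T = const ⇒ T₂ = 927 K, V₂ = 4.65 L.
W = PΔV = 3960×(4.65−6.30) kPa·L = -6520 J.
ΔU = nCvΔT = 2.39×12.5×(927−1260) = -9780 J.
Q = ΔU + W = nCpΔT = -16300 J.
Net over both steps: W = -24600 J, Q = -16300 J, ΔU = 8260 J.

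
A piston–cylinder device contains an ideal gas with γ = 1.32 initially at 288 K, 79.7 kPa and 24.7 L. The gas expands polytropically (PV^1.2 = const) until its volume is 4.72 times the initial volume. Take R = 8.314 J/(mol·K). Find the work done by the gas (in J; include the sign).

n = P₁V₁/(RT₁) = 79.7×24.7/(8.314×288) = 0.822 mol.
Polytropic n=1.2: T₂ = T₁(V₁/V₂)^(n−1) = 288×(0.212)^0.20 = 211 K; P₂ = P₁(V₁/V₂)^n = 12.4 kPa.
W = (P₁V₁−P₂V₂)/(n−1) = (79.7×24.7−12.4×117)/0.20 = 2630 J.

2630 J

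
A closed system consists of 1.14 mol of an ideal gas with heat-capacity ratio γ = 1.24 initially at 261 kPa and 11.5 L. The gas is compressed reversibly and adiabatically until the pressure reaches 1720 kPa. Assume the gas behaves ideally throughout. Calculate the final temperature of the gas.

456 K

T₁ = P₁V₁/(nR) = 261×11.5/(1.14×8.314) = 317 K.
Adiabatic: T₂/T₁ = (P₂/P₁)^((γ−1)/γ) ⇒ T₂ = 317×(6.59)^0.194 = 456 K; V₂ = 2.51 L.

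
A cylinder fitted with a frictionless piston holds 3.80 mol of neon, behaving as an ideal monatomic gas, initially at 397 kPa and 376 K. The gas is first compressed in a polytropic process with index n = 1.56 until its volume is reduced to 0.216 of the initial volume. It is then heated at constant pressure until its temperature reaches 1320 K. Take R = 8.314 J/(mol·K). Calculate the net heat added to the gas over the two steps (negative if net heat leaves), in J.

29600 J

V₁ = nRT₁/P₁ = 3.80×8.314×376/397 = 29.9 L.
Step 1 — Polytropic n=1.56: T₂ = T₁(V₁/V₂)^(n−1) = 376×(4.63)^0.56 = 887 K; P₂ = P₁(V₁/V₂)^n = 4340 kPa.
W = (P₁V₁−P₂V₂)/(n−1) = (397×29.9−4340×6.46)/0.56 = -28800 J.
ΔU = nCvΔT = 3.80×12.5×(887−376) = 24200 J.
Q = ΔU + W = -4610 J.
State after step 1: P = 4340 kPa, V = 6.46 L, T = 887 K.
Step 2 — Isobaric: P stays 4340 kPa; V/T = const ⇒ T₂ = 1320 K, V₂ = 9.62 L.
W = PΔV = 4340×(9.62−6.46) kPa·L = 13700 J.
ΔU = nCvΔT = 3.80×12.5×(1320−887) = 20500 J.
Q = ΔU + W = nCpΔT = 34200 J.
Net over both steps: W = -15100 J, Q = 29600 J, ΔU = 44700 J.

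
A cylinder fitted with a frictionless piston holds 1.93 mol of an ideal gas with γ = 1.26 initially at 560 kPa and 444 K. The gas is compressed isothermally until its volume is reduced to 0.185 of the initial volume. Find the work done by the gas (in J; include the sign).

-12000 J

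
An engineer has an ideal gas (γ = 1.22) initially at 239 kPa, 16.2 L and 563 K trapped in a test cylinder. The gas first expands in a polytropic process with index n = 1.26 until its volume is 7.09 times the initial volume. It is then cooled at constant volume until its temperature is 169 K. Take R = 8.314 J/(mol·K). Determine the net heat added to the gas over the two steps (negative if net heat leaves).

n = P₁V₁/(RT₁) = 239×16.2/(8.314×563) = 0.827 mol.
Step 1 — Polytropic n=1.26: T₂ = T₁(V₁/V₂)^(n−1) = 563×(0.141)^0.26 = 338 K; P₂ = P₁(V₁/V₂)^n = 20.3 kPa.
W = (P₁V₁−P₂V₂)/(n−1) = (239×16.2−20.3×115)/0.26 = 5940 J.
ΔU = nCvΔT = 0.827×37.8×(338−563) = -7020 J.
Q = ΔU + W = -1080 J.
State after step 1: P = 20.3 kPa, V = 115 L, T = 338 K.
Step 2 — Isochoric: V stays 115 L; P/T = const ⇒ T₂ = 169 K, P₂ = 10.1 kPa.
W = 0 (no volume change).
ΔU = nCvΔT = 0.827×37.8×(169−338) = -5290 J.
Q = ΔU = -5290 J.
Net over both steps: W = 5940 J, Q = -6370 J, ΔU = -12300 J.

-6370 J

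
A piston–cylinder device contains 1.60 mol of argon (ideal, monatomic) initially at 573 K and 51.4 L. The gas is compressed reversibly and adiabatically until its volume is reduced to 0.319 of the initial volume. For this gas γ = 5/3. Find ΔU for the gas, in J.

P₁ = nRT₁/V₁ = 1.60×8.314×573/51.4 = 148 kPa.
Adiabatic: TV^(γ−1) = const ⇒ T₂ = 573×(3.13)^0.667 = 1230 K; PV^γ = const ⇒ P₂ = 996 kPa.
For an ideal gas ΔU = nCvΔT with Cv = (3/2)R = 12.5 J/(mol·K).
ΔU = 1.60×12.5×(1230−573) = 13100 J.

13100 J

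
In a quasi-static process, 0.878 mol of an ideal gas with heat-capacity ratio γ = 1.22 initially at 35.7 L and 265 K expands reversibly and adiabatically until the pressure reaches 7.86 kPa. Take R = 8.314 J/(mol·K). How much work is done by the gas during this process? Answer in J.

P₁ = nRT₁/V₁ = 0.878×8.314×265/35.7 = 54.2 kPa.
Adiabatic: T₂/T₁ = (P₂/P₁)^((γ−1)/γ) ⇒ T₂ = 265×(0.145)^0.180 = 187 K; V₂ = 174 L.
ΔU = nCvΔT = 0.878×37.8×(187−265) = -2590 J.
Q = 0 for an adiabatic process, so W = −ΔU = 2590 J.

2590 J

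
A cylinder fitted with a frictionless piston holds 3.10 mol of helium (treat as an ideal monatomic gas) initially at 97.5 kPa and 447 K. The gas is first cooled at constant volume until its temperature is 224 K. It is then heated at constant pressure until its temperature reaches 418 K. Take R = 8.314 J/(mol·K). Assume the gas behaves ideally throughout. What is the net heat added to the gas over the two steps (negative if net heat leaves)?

3880 J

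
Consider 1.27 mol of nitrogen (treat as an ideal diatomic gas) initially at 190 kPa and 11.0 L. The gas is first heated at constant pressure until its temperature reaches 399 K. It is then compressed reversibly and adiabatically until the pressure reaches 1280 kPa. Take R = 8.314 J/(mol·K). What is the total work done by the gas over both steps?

T₁ = P₁V₁/(nR) = 190×11.0/(1.27×8.314) = 198 K.
Step 1 — Isobaric: P stays 190 kPa; V/T = const ⇒ T₂ = 399 K, V₂ = 22.2 L.
W = PΔV = 190×(22.2−11.0) kPa·L = 2120 J.
ΔU = nCvΔT = 1.27×20.8×(399−198) = 5310 J.
Q = ΔU + W = nCpΔT = 7430 J.
State after step 1: P = 190 kPa, V = 22.2 L, T = 399 K.
Step 2 — Adiabatic: T₂/T₁ = (P₂/P₁)^((γ−1)/γ) ⇒ T₂ = 399×(6.74)^0.286 = 688 K; V₂ = 5.68 L.
ΔU = nCvΔT = 1.27×20.8×(688−399) = 7630 J.
Q = 0 for an adiabatic process, so W = −ΔU = -7630 J.
Net over both steps: W = -5510 J, Q = 7430 J, ΔU = 12900 J.

-5510 J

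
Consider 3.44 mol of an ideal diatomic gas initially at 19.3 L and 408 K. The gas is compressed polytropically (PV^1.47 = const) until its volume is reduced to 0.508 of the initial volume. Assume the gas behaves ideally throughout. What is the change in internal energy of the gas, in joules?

10900 J

P₁ = nRT₁/V₁ = 3.44×8.314×408/19.3 = 605 kPa.
Polytropic n=1.47: T₂ = T₁(V₁/V₂)^(n−1) = 408×(1.97)^0.47 = 561 K; P₂ = P₁(V₁/V₂)^n = 1640 kPa.
For an ideal gas ΔU = nCvΔT with Cv = (5/2)R = 20.8 J/(mol·K).
ΔU = 3.44×20.8×(561−408) = 10900 J.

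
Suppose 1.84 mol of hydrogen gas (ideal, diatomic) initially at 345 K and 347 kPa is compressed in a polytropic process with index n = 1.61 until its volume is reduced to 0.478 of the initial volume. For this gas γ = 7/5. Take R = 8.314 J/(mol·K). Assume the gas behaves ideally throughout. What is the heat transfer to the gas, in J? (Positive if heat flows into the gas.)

V₁ = nRT₁/P₁ = 1.84×8.314×345/347 = 15.2 L.
Polytropic n=1.61: T₂ = T₁(V₁/V₂)^(n−1) = 345×(2.09)^0.61 = 541 K; P₂ = P₁(V₁/V₂)^n = 1140 kPa.
W = (P₁V₁−P₂V₂)/(n−1) = (347×15.2−1140×7.27)/0.61 = -4920 J.
ΔU = nCvΔT = 1.84×20.8×(541−345) = 7500 J.
Q = ΔU + W = 2580 J.

2580 J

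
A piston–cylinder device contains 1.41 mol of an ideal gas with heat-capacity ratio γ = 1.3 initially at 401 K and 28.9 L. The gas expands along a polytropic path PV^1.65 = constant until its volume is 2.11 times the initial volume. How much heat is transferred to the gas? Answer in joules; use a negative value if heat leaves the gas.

P₁ = nRT₁/V₁ = 1.41×8.314×401/28.9 = 163 kPa.
Polytropic n=1.65: T₂ = T₁(V₁/V₂)^(n−1) = 401×(0.474)^0.65 = 247 K; P₂ = P₁(V₁/V₂)^n = 47.4 kPa.
W = (P₁V₁−P₂V₂)/(n−1) = (163×28.9−47.4×61.0)/0.65 = 2780 J.
ΔU = nCvΔT = 1.41×27.7×(247−401) = -6030 J.
Q = ΔU + W = -3240 J.

-3240 J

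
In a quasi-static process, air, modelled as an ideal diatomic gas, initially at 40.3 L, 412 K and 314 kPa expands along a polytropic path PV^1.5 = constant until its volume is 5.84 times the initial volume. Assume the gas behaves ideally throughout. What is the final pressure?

22.2 kPa

Polytropic n=1.5: T₂ = T₁(V₁/V₂)^(n−1) = 412×(0.171)^0.50 = 170 K; P₂ = P₁(V₁/V₂)^n = 22.2 kPa.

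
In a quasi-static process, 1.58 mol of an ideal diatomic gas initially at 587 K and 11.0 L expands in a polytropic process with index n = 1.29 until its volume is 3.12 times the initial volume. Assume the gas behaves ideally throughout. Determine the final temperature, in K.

P₁ = nRT₁/V₁ = 1.58×8.314×587/11.0 = 701 kPa.
Polytropic n=1.29: T₂ = T₁(V₁/V₂)^(n−1) = 587×(0.321)^0.29 = 422 K; P₂ = P₁(V₁/V₂)^n = 162 kPa.

422 K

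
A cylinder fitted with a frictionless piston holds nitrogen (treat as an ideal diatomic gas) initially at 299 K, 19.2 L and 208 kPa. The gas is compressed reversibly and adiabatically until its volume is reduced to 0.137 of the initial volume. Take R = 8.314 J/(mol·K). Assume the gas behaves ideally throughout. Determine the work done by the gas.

-12100 J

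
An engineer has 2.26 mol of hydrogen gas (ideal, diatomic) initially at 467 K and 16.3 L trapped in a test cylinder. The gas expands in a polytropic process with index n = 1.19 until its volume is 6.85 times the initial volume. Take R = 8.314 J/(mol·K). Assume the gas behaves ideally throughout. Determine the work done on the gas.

-14100 J

P₁ = nRT₁/V₁ = 2.26×8.314×467/16.3 = 538 kPa.
Polytropic n=1.19: T₂ = T₁(V₁/V₂)^(n−1) = 467×(0.146)^0.19 = 324 K; P₂ = P₁(V₁/V₂)^n = 54.5 kPa.
W = (P₁V₁−P₂V₂)/(n−1) = (538×16.3−54.5×112)/0.19 = 14100 J.
Work done on the gas = −W_by = -14100 J.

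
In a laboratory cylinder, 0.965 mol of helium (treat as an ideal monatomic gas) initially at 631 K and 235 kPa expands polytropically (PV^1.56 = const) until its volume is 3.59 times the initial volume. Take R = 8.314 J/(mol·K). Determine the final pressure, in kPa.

V₁ = nRT₁/P₁ = 0.965×8.314×631/235 = 21.5 L.
Polytropic n=1.56: T₂ = T₁(V₁/V₂)^(n−1) = 631×(0.279)^0.56 = 308 K; P₂ = P₁(V₁/V₂)^n = 32.0 kPa.

32.0 kPa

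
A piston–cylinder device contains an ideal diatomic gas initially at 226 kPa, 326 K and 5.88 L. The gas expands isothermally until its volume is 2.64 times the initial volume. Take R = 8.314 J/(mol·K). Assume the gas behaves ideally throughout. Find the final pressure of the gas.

Isothermal: T stays 326 K; PV = const ⇒ V₂ = 15.5 L, P₂ = 85.6 kPa.

85.6 kPa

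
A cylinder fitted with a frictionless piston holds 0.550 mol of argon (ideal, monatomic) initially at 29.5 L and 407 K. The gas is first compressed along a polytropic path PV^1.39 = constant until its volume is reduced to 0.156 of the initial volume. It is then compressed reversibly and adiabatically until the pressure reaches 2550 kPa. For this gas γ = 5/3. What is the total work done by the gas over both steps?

P₁ = nRT₁/V₁ = 0.550×8.314×407/29.5 = 63.1 kPa.
Step 1 — Polytropic n=1.39: T₂ = T₁(V₁/V₂)^(n−1) = 407×(6.41)^0.39 = 840 K; P₂ = P₁(V₁/V₂)^n = 835 kPa.
W = (P₁V₁−P₂V₂)/(n−1) = (63.1×29.5−835×4.60)/0.39 = -5080 J.
ΔU = nCvΔT = 0.550×12.5×(840−407) = 2970 J.
Q = ΔU + W = -2110 J.
State after step 1: P = 835 kPa, V = 4.60 L, T = 840 K.
Step 2 — Adiabatic: T₂/T₁ = (P₂/P₁)^((γ−1)/γ) ⇒ T₂ = 840×(3.06)^0.400 = 1310 K; V₂ = 2.35 L.
ΔU = nCvΔT = 0.550×12.5×(1310−840) = 3240 J.
Q = 0 for an adiabatic process, so W = −ΔU = -3240 J.
Net over both steps: W = -8320 J, Q = -2110 J, ΔU = 6210 J.

-8320 J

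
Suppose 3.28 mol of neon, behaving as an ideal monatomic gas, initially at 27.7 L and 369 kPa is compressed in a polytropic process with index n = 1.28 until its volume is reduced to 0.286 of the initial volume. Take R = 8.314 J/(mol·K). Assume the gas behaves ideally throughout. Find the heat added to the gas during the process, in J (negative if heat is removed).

T₁ = P₁V₁/(nR) = 369×27.7/(3.28×8.314) = 375 K.
Polytropic n=1.28: T₂ = T₁(V₁/V₂)^(n−1) = 375×(3.50)^0.28 = 532 K; P₂ = P₁(V₁/V₂)^n = 1830 kPa.
W = (P₁V₁−P₂V₂)/(n−1) = (369×27.7−1830×7.92)/0.28 = -15300 J.
ΔU = nCvΔT = 3.28×12.5×(532−375) = 6440 J.
Q = ΔU + W = -8890 J.

-8890 J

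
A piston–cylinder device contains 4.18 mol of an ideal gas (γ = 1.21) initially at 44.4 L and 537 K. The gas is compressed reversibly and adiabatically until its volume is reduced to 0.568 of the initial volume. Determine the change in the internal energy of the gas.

11200 J

P₁ = nRT₁/V₁ = 4.18×8.314×537/44.4 = 420 kPa.
Adiabatic: TV^(γ−1) = const ⇒ T₂ = 537×(1.76)^0.210 = 605 K; PV^γ = const ⇒ P₂ = 833 kPa.
For an ideal gas ΔU = nCvΔT with Cv = R/(γ−1) = 39.6 J/(mol·K).
ΔU = 4.18×39.6×(605−537) = 11200 J.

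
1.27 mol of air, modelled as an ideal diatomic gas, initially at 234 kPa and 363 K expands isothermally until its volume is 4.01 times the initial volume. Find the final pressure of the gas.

V₁ = nRT₁/P₁ = 1.27×8.314×363/234 = 16.4 L.
Isothermal: T stays 363 K; PV = const ⇒ V₂ = 65.7 L, P₂ = 58.4 kPa.

58.4 kPa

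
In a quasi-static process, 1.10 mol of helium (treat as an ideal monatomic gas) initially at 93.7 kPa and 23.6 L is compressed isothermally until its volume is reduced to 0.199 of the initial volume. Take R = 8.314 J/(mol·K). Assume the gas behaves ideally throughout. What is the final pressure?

T₁ = P₁V₁/(nR) = 93.7×23.6/(1.10×8.314) = 242 K.
Isothermal: T stays 242 K; PV = const ⇒ V₂ = 4.70 L, P₂ = 471 kPa.

471 kPa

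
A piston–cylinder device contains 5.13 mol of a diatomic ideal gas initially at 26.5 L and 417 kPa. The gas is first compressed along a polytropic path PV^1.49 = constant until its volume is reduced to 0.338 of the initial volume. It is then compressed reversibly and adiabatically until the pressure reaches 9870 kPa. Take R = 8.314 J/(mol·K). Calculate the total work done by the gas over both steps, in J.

T₁ = P₁V₁/(nR) = 417×26.5/(5.13×8.314) = 259 K.
Step 1 — Polytropic n=1.49: T₂ = T₁(V₁/V₂)^(n−1) = 259×(2.96)^0.49 = 441 K; P₂ = P₁(V₁/V₂)^n = 2100 kPa.
W = (P₁V₁−P₂V₂)/(n−1) = (417×26.5−2100×8.96)/0.49 = -15800 J.
ΔU = nCvΔT = 5.13×20.8×(441−259) = 19400 J.
Q = ΔU + W = 3560 J.
State after step 1: P = 2100 kPa, V = 8.96 L, T = 441 K.
Step 2 — Adiabatic: T₂/T₁ = (P₂/P₁)^((γ−1)/γ) ⇒ T₂ = 441×(4.70)^0.286 = 686 K; V₂ = 2.96 L.
ΔU = nCvΔT = 5.13×20.8×(686−441) = 26100 J.
Q = 0 for an adiabatic process, so W = −ΔU = -26100 J.
Net over both steps: W = -42000 J, Q = 3560 J, ΔU = 45500 J.

-42000 J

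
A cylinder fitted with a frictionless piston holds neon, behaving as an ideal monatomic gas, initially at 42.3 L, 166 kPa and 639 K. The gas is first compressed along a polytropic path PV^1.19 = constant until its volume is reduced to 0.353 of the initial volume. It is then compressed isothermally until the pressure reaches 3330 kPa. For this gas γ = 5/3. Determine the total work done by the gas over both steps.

n = P₁V₁/(RT₁) = 166×42.3/(8.314×639) = 1.32 mol.
Step 1 — Polytropic n=1.19: T₂ = T₁(V₁/V₂)^(n−1) = 639×(2.83)^0.19 = 779 K; P₂ = P₁(V₁/V₂)^n = 573 kPa.
W = (P₁V₁−P₂V₂)/(n−1) = (166×42.3−573×14.9)/0.19 = -8090 J.
ΔU = nCvΔT = 1.32×12.5×(779−639) = 2300 J.
Q = ΔU + W = -5780 J.
State after step 1: P = 573 kPa, V = 14.9 L, T = 779 K.
Step 2 — Isothermal: T stays 779 K; PV = const ⇒ V₂ = 2.57 L, P₂ = 3330 kPa.
ΔU = 0 (ideal gas, T constant).
W = nRT ln(V₂/V₁) = 1.32×8.314×779×ln(0.172) = -15100 J.
Q = ΔU + W = -15100 J.
Net over both steps: W = -23100 J, Q = -20800 J, ΔU = 2300 J.

-23100 J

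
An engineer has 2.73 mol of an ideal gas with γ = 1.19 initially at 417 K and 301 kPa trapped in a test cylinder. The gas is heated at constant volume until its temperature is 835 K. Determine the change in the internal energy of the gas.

49900 J

V₁ = nRT₁/P₁ = 2.73×8.314×417/301 = 31.4 L.
Isochoric: V stays 31.4 L; P/T = const ⇒ T₂ = 835 K, P₂ = 603 kPa.
For an ideal gas ΔU = nCvΔT with Cv = R/(γ−1) = 43.8 J/(mol·K).
ΔU = 2.73×43.8×(835−417) = 49900 J.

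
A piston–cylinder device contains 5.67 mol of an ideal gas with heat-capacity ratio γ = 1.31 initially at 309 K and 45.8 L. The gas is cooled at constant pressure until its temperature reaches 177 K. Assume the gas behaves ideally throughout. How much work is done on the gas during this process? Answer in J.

6220 J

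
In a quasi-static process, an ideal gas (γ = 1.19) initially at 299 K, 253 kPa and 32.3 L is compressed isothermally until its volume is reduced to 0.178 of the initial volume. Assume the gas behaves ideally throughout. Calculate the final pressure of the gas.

1420 kPa

Isothermal: T stays 299 K; PV = const ⇒ V₂ = 5.75 L, P₂ = 1420 kPa.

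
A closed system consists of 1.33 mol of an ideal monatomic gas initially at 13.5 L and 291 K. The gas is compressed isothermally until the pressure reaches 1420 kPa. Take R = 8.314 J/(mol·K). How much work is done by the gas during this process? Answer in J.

P₁ = nRT₁/V₁ = 1.33×8.314×291/13.5 = 238 kPa.
Isothermal: T stays 291 K; PV = const ⇒ V₂ = 2.27 L, P₂ = 1420 kPa.
W = nRT ln(V₂/V₁) = 1.33×8.314×291×ln(0.168) = -5740 J.

-5740 J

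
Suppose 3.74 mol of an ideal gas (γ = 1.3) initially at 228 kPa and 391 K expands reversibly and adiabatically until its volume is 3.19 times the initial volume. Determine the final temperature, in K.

V₁ = nRT₁/P₁ = 3.74×8.314×391/228 = 53.3 L.
Adiabatic: TV^(γ−1) = const ⇒ T₂ = 391×(0.313)^0.300 = 276 K; PV^γ = const ⇒ P₂ = 50.5 kPa.

276 K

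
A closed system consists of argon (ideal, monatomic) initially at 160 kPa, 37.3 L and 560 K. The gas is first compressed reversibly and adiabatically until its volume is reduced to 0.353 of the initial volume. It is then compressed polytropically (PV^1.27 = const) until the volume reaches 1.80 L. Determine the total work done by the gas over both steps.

-40500 J

n = P₁V₁/(RT₁) = 160×37.3/(8.314×560) = 1.28 mol.
Step 1 — Adiabatic: TV^(γ−1) = const ⇒ T₂ = 560×(2.83)^0.667 = 1120 K; PV^γ = const ⇒ P₂ = 907 kPa.
ΔU = nCvΔT = 1.28×12.5×(1120−560) = 8970 J.
Q = 0 for an adiabatic process, so W = −ΔU = -8970 J.
State after step 1: P = 907 kPa, V = 13.2 L, T = 1120 K.
Step 2 — Polytropic n=1.27: T₂ = T₁(V₁/V₂)^(n−1) = 1120×(7.31)^0.27 = 1920 K; P₂ = P₁(V₁/V₂)^n = 11400 kPa.
W = (P₁V₁−P₂V₂)/(n−1) = (907×13.2−11400×1.80)/0.27 = -31500 J.
ΔU = nCvΔT = 1.28×12.5×(1920−1120) = 12700 J.
Q = ΔU + W = -18700 J.
Net over both steps: W = -40500 J, Q = -18700 J, ΔU = 21700 J.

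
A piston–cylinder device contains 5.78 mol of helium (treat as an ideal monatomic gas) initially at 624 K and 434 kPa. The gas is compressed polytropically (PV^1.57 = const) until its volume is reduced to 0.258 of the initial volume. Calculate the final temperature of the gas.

V₁ = nRT₁/P₁ = 5.78×8.314×624/434 = 69.1 L.
Polytropic n=1.57: T₂ = T₁(V₁/V₂)^(n−1) = 624×(3.88)^0.57 = 1350 K; P₂ = P₁(V₁/V₂)^n = 3640 kPa.

1350 K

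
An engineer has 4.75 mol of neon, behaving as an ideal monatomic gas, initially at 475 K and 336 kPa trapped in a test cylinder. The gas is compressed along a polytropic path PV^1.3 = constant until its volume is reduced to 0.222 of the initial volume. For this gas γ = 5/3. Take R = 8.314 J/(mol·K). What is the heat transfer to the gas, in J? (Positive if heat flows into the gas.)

-19600 J

V₁ = nRT₁/P₁ = 4.75×8.314×475/336 = 55.8 L.
Polytropic n=1.3: T₂ = T₁(V₁/V₂)^(n−1) = 475×(4.50)^0.30 = 746 K; P₂ = P₁(V₁/V₂)^n = 2380 kPa.
W = (P₁V₁−P₂V₂)/(n−1) = (336×55.8−2380×12.4)/0.30 = -35700 J.
ΔU = nCvΔT = 4.75×12.5×(746−475) = 16100 J.
Q = ΔU + W = -19600 J.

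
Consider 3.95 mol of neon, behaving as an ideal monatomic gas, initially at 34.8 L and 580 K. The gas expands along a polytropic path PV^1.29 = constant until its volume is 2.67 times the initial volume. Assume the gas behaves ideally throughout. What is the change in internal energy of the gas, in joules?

-7080 J

P₁ = nRT₁/V₁ = 3.95×8.314×580/34.8 = 547 kPa.
Polytropic n=1.29: T₂ = T₁(V₁/V₂)^(n−1) = 580×(0.375)^0.29 = 436 K; P₂ = P₁(V₁/V₂)^n = 154 kPa.
For an ideal gas ΔU = nCvΔT with Cv = (3/2)R = 12.5 J/(mol·K).
ΔU = 3.95×12.5×(436−580) = -7080 J.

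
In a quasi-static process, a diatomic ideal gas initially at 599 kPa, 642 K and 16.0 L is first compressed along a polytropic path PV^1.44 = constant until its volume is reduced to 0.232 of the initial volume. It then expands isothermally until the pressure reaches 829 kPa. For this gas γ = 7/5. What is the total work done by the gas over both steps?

n = P₁V₁/(RT₁) = 599×16.0/(8.314×642) = 1.80 mol.
Step 1 — Polytropic n=1.44: T₂ = T₁(V₁/V₂)^(n−1) = 642×(4.31)^0.44 = 1220 K; P₂ = P₁(V₁/V₂)^n = 4910 kPa.
W = (P₁V₁−P₂V₂)/(n−1) = (599×16.0−4910×3.71)/0.44 = -19600 J.
ΔU = nCvΔT = 1.80×20.8×(1220−642) = 21600 J.
Q = ΔU + W = 1960 J.
State after step 1: P = 4910 kPa, V = 3.71 L, T = 1220 K.
Step 2 — Isothermal: T stays 1220 K; PV = const ⇒ V₂ = 22.0 L, P₂ = 829 kPa.
ΔU = 0 (ideal gas, T constant).
W = nRT ln(V₂/V₁) = 1.80×8.314×1220×ln(5.92) = 32400 J.
Q = ΔU + W = 32400 J.
Net over both steps: W = 12800 J, Q = 34400 J, ΔU = 21600 J.

12800 J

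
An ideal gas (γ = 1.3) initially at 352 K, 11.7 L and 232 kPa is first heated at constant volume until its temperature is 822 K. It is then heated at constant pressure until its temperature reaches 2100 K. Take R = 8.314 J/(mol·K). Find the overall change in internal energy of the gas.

44900 J

n = P₁V₁/(RT₁) = 232×11.7/(8.314×352) = 0.928 mol.
Step 1 — Isochoric: V stays 11.7 L; P/T = const ⇒ T₂ = 822 K, P₂ = 542 kPa.
W = 0 (no volume change).
ΔU = nCvΔT = 0.928×27.7×(822−352) = 12100 J.
Q = ΔU = 12100 J.
State after step 1: P = 542 kPa, V = 11.7 L, T = 822 K.
Step 2 — Isobaric: P stays 542 kPa; V/T = const ⇒ T₂ = 2100 K, V₂ = 29.9 L.
W = PΔV = 542×(29.9−11.7) kPa·L = 9860 J.
ΔU = nCvΔT = 0.928×27.7×(2100−822) = 32900 J.
Q = ΔU + W = nCpΔT = 42700 J.
Net over both steps: W = 9860 J, Q = 54800 J, ΔU = 44900 J.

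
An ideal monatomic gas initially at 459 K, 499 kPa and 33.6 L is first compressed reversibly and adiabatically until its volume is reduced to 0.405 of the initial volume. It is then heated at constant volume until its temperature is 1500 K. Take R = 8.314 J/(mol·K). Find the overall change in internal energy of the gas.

57000 J

n = P₁V₁/(RT₁) = 499×33.6/(8.314×459) = 4.39 mol.
Step 1 — Adiabatic: TV^(γ−1) = const ⇒ T₂ = 459×(2.47)^0.667 = 839 K; PV^γ = const ⇒ P₂ = 2250 kPa.
ΔU = nCvΔT = 4.39×12.5×(839−459) = 20800 J.
Q = 0 for an adiabatic process, so W = −ΔU = -20800 J.
State after step 1: P = 2250 kPa, V = 13.6 L, T = 839 K.
Step 2 — Isochoric: V stays 13.6 L; P/T = const ⇒ T₂ = 1500 K, P₂ = 4030 kPa.
W = 0 (no volume change).
ΔU = nCvΔT = 4.39×12.5×(1500−839) = 36200 J.
Q = ΔU = 36200 J.
Net over both steps: W = -20800 J, Q = 36200 J, ΔU = 57000 J.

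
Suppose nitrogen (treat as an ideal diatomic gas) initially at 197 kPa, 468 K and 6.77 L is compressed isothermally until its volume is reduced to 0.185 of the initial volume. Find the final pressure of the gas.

Isothermal: T stays 468 K; PV = const ⇒ V₂ = 1.25 L, P₂ = 1060 kPa.

1060 kPa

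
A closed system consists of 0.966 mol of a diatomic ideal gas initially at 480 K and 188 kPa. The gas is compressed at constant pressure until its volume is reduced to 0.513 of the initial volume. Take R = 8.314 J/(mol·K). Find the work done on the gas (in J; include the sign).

1880 J

V₁ = nRT₁/P₁ = 0.966×8.314×480/188 = 20.5 L.
Isobaric: P stays 188 kPa; V/T = const ⇒ T₂ = 246 K, V₂ = 10.5 L.
W = PΔV = 188×(10.5−20.5) kPa·L = -1880 J.
Work done on the gas = −W_by = 1880 J.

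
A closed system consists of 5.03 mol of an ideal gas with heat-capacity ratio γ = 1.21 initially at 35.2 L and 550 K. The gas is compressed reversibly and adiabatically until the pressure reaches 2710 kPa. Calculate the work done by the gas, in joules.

P₁ = nRT₁/V₁ = 5.03×8.314×550/35.2 = 653 kPa.
Adiabatic: T₂/T₁ = (P₂/P₁)^((γ−1)/γ) ⇒ T₂ = 550×(4.15)^0.174 = 704 K; V₂ = 10.9 L.
ΔU = nCvΔT = 5.03×39.6×(704−550) = 30700 J.
Q = 0 for an adiabatic process, so W = −ΔU = -30700 J.

-30700 J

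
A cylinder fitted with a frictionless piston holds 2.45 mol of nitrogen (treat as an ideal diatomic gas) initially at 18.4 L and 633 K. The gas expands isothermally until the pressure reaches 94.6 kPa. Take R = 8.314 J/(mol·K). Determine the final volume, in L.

P₁ = nRT₁/V₁ = 2.45×8.314×633/18.4 = 701 kPa.
Isothermal: T stays 633 K; PV = const ⇒ V₂ = 136 L, P₂ = 94.6 kPa.

136 L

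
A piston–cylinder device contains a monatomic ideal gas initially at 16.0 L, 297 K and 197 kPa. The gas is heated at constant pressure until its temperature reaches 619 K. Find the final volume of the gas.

33.3 L

Isobaric: P stays 197 kPa; V/T = const ⇒ T₂ = 619 K, V₂ = 33.3 L.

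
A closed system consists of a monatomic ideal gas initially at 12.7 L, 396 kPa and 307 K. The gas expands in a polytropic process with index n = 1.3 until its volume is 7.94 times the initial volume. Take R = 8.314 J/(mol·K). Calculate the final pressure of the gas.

Polytropic n=1.3: T₂ = T₁(V₁/V₂)^(n−1) = 307×(0.126)^0.30 = 165 K; P₂ = P₁(V₁/V₂)^n = 26.8 kPa.

26.8 kPa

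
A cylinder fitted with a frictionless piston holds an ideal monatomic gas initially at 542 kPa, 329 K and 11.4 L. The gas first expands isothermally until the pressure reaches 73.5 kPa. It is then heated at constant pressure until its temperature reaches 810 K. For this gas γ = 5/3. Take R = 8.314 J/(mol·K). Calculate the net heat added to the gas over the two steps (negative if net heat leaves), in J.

34900 J

n = P₁V₁/(RT₁) = 542×11.4/(8.314×329) = 2.26 mol.
Step 1 — Isothermal: T stays 329 K; PV = const ⇒ V₂ = 84.1 L, P₂ = 73.5 kPa.
ΔU = 0 (ideal gas, T constant).
W = nRT ln(V₂/V₁) = 2.26×8.314×329×ln(7.37) = 12300 J.
Q = ΔU + W = 12300 J.
State after step 1: P = 73.5 kPa, V = 84.1 L, T = 329 K.
Step 2 — Isobaric: P stays 73.5 kPa; V/T = const ⇒ T₂ = 810 K, V₂ = 207 L.
W = PΔV = 73.5×(207−84.1) kPa·L = 9030 J.
ΔU = nCvΔT = 2.26×12.5×(810−329) = 13600 J.
Q = ΔU + W = nCpΔT = 22600 J.
Net over both steps: W = 21400 J, Q = 34900 J, ΔU = 13600 J.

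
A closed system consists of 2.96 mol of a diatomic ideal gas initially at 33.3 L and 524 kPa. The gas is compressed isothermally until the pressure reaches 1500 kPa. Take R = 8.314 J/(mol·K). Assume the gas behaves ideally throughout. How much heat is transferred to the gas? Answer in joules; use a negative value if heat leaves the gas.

T₁ = P₁V₁/(nR) = 524×33.3/(2.96×8.314) = 709 K.
Isothermal: T stays 709 K; PV = const ⇒ V₂ = 11.6 L, P₂ = 1500 kPa.
ΔU = 0 (ideal gas, T constant).
W = nRT ln(V₂/V₁) = 2.96×8.314×709×ln(0.349) = -18400 J.
Q = ΔU + W = -18400 J.

-18400 J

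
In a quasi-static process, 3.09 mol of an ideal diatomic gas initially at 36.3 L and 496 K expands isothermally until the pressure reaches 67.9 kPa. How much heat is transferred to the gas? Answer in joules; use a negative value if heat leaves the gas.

P₁ = nRT₁/V₁ = 3.09×8.314×496/36.3 = 351 kPa.
Isothermal: T stays 496 K; PV = const ⇒ V₂ = 188 L, P₂ = 67.9 kPa.
ΔU = 0 (ideal gas, T constant).
W = nRT ln(V₂/V₁) = 3.09×8.314×496×ln(5.17) = 20900 J.
Q = ΔU + W = 20900 J.

20900 J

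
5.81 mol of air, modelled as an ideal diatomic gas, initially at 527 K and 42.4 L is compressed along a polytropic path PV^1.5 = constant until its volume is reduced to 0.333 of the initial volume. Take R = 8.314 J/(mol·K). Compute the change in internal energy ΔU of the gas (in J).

P₁ = nRT₁/V₁ = 5.81×8.314×527/42.4 = 600 kPa.
Polytropic n=1.5: T₂ = T₁(V₁/V₂)^(n−1) = 527×(3.00)^0.50 = 913 K; P₂ = P₁(V₁/V₂)^n = 3120 kPa.
For an ideal gas ΔU = nCvΔT with Cv = (5/2)R = 20.8 J/(mol·K).
ΔU = 5.81×20.8×(913−527) = 46600 J.

46600 J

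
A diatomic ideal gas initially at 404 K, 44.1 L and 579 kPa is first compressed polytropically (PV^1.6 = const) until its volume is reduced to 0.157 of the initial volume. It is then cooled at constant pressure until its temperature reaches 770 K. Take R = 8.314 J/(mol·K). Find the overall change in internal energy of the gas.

57800 J

n = P₁V₁/(RT₁) = 579×44.1/(8.314×404) = 7.60 mol.
Step 1 — Polytropic n=1.6: T₂ = T₁(V₁/V₂)^(n−1) = 404×(6.37)^0.60 = 1230 K; P₂ = P₁(V₁/V₂)^n = 11200 kPa.
W = (P₁V₁−P₂V₂)/(n−1) = (579×44.1−11200×6.92)/0.60 = -86700 J.
ΔU = nCvΔT = 7.60×20.8×(1230−404) = 130000 J.
Q = ΔU + W = 43300 J.
State after step 1: P = 11200 kPa, V = 6.92 L, T = 1230 K.
Step 2 — Isobaric: P stays 11200 kPa; V/T = const ⇒ T₂ = 770 K, V₂ = 4.34 L.
W = PΔV = 11200×(4.34−6.92) kPa·L = -28900 J.
ΔU = nCvΔT = 7.60×20.8×(770−1230) = -72200 J.
Q = ΔU + W = nCpΔT = -101000 J.
Net over both steps: W = -116000 J, Q = -57700 J, ΔU = 57800 J.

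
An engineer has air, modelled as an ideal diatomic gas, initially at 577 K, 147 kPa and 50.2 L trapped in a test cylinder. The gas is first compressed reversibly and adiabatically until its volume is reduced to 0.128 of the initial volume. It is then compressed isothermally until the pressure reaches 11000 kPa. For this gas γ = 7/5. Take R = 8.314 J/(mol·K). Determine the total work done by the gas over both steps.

n = P₁V₁/(RT₁) = 147×50.2/(8.314×577) = 1.54 mol.
Step 1 — Adiabatic: TV^(γ−1) = const ⇒ T₂ = 577×(7.81)^0.400 = 1310 K; PV^γ = const ⇒ P₂ = 2610 kPa.
ΔU = nCvΔT = 1.54×20.8×(1310−577) = 23500 J.
Q = 0 for an adiabatic process, so W = −ΔU = -23500 J.
State after step 1: P = 2610 kPa, V = 6.43 L, T = 1310 K.
Step 2 — Isothermal: T stays 1310 K; PV = const ⇒ V₂ = 1.53 L, P₂ = 11000 kPa.
ΔU = 0 (ideal gas, T constant).
W = nRT ln(V₂/V₁) = 1.54×8.314×1310×ln(0.238) = -24100 J.
Q = ΔU + W = -24100 J.
Net over both steps: W = -47700 J, Q = -24100 J, ΔU = 23500 J.

-47700 J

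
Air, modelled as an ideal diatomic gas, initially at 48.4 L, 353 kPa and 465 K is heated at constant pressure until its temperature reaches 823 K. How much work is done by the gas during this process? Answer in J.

13200 J

n = P₁V₁/(RT₁) = 353×48.4/(8.314×465) = 4.42 mol.
Isobaric: P stays 353 kPa; V/T = const ⇒ T₂ = 823 K, V₂ = 85.7 L.
W = PΔV = 353×(85.7−48.4) kPa·L = 13200 J.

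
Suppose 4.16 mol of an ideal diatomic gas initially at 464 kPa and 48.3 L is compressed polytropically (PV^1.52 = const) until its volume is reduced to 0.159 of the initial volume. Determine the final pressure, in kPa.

T₁ = P₁V₁/(nR) = 464×48.3/(4.16×8.314) = 648 K.
Polytropic n=1.52: T₂ = T₁(V₁/V₂)^(n−1) = 648×(6.29)^0.52 = 1690 K; P₂ = P₁(V₁/V₂)^n = 7590 kPa.

7590 kPa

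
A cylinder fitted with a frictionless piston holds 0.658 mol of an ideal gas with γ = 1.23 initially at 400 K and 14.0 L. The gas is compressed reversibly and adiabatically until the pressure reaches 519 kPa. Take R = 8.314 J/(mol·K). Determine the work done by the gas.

-2390 J

P₁ = nRT₁/V₁ = 0.658×8.314×400/14.0 = 156 kPa.
Adiabatic: T₂/T₁ = (P₂/P₁)^((γ−1)/γ) ⇒ T₂ = 400×(3.32)^0.187 = 501 K; V₂ = 5.28 L.
ΔU = nCvΔT = 0.658×36.1×(501−400) = 2390 J.
Q = 0 for an adiabatic process, so W = −ΔU = -2390 J.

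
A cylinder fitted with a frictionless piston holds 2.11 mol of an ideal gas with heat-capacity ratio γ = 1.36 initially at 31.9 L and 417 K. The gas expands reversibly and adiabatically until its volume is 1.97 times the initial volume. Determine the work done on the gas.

-4400 J

P₁ = nRT₁/V₁ = 2.11×8.314×417/31.9 = 229 kPa.
Adiabatic: TV^(γ−1) = const ⇒ T₂ = 417×(0.508)^0.360 = 327 K; PV^γ = const ⇒ P₂ = 91.2 kPa.
ΔU = nCvΔT = 2.11×23.1×(327−417) = -4400 J.
Q = 0 for an adiabatic process, so W = −ΔU = 4400 J.
Work done on the gas = −W_by = -4400 J.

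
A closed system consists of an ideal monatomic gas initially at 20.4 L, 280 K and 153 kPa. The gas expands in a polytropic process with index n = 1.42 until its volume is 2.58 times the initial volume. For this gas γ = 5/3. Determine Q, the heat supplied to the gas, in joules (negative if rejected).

903 J

n = P₁V₁/(RT₁) = 153×20.4/(8.314×280) = 1.34 mol.
Polytropic n=1.42: T₂ = T₁(V₁/V₂)^(n−1) = 280×(0.388)^0.42 = 188 K; P₂ = P₁(V₁/V₂)^n = 39.8 kPa.
W = (P₁V₁−P₂V₂)/(n−1) = (153×20.4−39.8×52.6)/0.42 = 2440 J.
ΔU = nCvΔT = 1.34×12.5×(188−280) = -1540 J.
Q = ΔU + W = 903 J.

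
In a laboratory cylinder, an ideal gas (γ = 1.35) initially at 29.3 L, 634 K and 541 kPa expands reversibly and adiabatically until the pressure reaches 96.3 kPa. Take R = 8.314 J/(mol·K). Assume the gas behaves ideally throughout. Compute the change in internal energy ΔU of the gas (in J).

-16300 J

n = P₁V₁/(RT₁) = 541×29.3/(8.314×634) = 3.01 mol.
Adiabatic: T₂/T₁ = (P₂/P₁)^((γ−1)/γ) ⇒ T₂ = 634×(0.178)^0.259 = 405 K; V₂ = 105 L.
For an ideal gas ΔU = nCvΔT with Cv = R/(γ−1) = 23.8 J/(mol·K).
ΔU = 3.01×23.8×(405−634) = -16300 J.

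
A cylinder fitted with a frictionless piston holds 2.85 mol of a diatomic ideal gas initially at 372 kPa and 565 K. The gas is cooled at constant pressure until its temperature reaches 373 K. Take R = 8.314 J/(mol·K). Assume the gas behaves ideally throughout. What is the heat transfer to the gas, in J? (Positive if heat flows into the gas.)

V₁ = nRT₁/P₁ = 2.85×8.314×565/372 = 36.0 L.
Isobaric: P stays 372 kPa; V/T = const ⇒ T₂ = 373 K, V₂ = 23.8 L.
W = PΔV = 372×(23.8−36.0) kPa·L = -4550 J.
ΔU = nCvΔT = 2.85×20.8×(373−565) = -11400 J.
Q = ΔU + W = nCpΔT = -15900 J.

-15900 J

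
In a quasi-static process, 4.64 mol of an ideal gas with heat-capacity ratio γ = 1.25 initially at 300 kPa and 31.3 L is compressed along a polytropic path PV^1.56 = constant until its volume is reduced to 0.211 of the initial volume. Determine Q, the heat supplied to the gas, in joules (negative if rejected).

T₁ = P₁V₁/(nR) = 300×31.3/(4.64×8.314) = 243 K.
Polytropic n=1.56: T₂ = T₁(V₁/V₂)^(n−1) = 243×(4.74)^0.56 = 582 K; P₂ = P₁(V₁/V₂)^n = 3400 kPa.
W = (P₁V₁−P₂V₂)/(n−1) = (300×31.3−3400×6.60)/0.56 = -23300 J.
ΔU = nCvΔT = 4.64×33.3×(582−243) = 52200 J.
Q = ΔU + W = 28900 J.

28900 J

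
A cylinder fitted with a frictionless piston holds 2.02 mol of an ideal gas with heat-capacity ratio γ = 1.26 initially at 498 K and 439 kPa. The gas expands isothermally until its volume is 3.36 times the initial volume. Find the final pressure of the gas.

V₁ = nRT₁/P₁ = 2.02×8.314×498/439 = 19.1 L.
Isothermal: T stays 498 K; PV = const ⇒ V₂ = 64.0 L, P₂ = 131 kPa.

131 kPa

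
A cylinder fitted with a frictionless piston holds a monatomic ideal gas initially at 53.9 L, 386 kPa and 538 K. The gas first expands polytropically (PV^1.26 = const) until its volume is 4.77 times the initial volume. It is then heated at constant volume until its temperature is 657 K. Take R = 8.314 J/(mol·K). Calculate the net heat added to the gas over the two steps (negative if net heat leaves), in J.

33600 J

n = P₁V₁/(RT₁) = 386×53.9/(8.314×538) = 4.65 mol.
Step 1 — Polytropic n=1.26: T₂ = T₁(V₁/V₂)^(n−1) = 538×(0.210)^0.26 = 358 K; P₂ = P₁(V₁/V₂)^n = 53.9 kPa.
W = (P₁V₁−P₂V₂)/(n−1) = (386×53.9−53.9×257)/0.26 = 26700 J.
ΔU = nCvΔT = 4.65×12.5×(358−538) = -10400 J.
Q = ΔU + W = 16300 J.
State after step 1: P = 53.9 kPa, V = 257 L, T = 358 K.
Step 2 — Isochoric: V stays 257 L; P/T = const ⇒ T₂ = 657 K, P₂ = 98.8 kPa.
W = 0 (no volume change).
ΔU = nCvΔT = 4.65×12.5×(657−358) = 17300 J.
Q = ΔU = 17300 J.
Net over both steps: W = 26700 J, Q = 33600 J, ΔU = 6900 J.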